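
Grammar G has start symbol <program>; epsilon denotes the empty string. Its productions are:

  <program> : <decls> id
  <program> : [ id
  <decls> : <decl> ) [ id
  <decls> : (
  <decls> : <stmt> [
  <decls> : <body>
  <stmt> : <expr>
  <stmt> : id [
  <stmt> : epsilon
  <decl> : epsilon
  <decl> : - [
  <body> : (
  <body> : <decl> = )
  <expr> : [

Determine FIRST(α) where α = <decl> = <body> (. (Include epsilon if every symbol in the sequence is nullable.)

Add FIRST(<decl>)\{epsilon} = { - }; <decl> is nullable, continue.
= is a terminal; add {=} and stop.

{ -, = }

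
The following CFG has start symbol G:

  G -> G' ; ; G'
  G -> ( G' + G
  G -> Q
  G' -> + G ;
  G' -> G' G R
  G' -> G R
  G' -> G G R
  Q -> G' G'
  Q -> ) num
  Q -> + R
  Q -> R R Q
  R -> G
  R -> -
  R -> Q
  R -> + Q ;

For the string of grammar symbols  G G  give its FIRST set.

{ (, ), +, - }

Add FIRST(G) = { (, ), +, - }; G is not nullable, stop.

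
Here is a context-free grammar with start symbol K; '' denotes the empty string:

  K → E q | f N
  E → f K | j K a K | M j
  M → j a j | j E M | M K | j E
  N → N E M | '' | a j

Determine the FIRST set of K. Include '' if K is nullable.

{ f, j }

From K → E q: add FIRST(E) = { f, j }.
K → f N contributes {f}.
Union: FIRST(K) = { f, j }.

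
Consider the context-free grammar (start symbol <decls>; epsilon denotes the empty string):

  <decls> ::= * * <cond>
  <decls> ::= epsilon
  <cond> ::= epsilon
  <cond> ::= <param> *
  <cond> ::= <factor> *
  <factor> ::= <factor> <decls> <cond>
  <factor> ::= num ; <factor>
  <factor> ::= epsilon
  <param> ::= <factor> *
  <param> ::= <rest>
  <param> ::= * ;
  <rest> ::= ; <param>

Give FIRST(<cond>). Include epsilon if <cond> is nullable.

{ *, ;, num, epsilon }

<cond> ::= epsilon contributes epsilon.
From <cond> ::= <param> *: add FIRST(<param>) = { *, ;, num }.
From <cond> ::= <factor> *: <factor> nullable, take FIRST(<factor>) ∪ {*} = { *, ;, num }.
Union: FIRST(<cond>) = { *, ;, num, epsilon }.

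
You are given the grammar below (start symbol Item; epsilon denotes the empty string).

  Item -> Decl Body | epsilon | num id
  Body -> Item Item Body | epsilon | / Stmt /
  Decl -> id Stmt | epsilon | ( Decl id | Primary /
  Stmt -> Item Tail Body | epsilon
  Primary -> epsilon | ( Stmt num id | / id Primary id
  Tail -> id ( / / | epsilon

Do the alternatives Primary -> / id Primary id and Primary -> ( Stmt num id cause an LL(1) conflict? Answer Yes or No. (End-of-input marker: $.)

No

FIRST(/ id Primary id) = { / } and FIRST(( Stmt num id) = { ( }.
The FIRST sets are disjoint and neither alternative is nullable — no conflict.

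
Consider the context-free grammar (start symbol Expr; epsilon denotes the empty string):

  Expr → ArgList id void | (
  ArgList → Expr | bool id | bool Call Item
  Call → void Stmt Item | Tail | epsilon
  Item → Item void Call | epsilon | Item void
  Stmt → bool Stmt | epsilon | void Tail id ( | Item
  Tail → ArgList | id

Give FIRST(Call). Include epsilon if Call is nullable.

Call → void Stmt Item contributes {void}.
From Call → Tail: add FIRST(Tail) = { (, bool, id }.
Call → epsilon contributes epsilon.
Union: FIRST(Call) = { (, bool, id, void, epsilon }.

{ (, bool, id, void, epsilon }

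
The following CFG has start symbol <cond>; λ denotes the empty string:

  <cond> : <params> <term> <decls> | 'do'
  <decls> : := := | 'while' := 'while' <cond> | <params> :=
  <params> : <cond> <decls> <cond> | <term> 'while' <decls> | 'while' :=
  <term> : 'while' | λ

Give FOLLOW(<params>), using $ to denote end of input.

In <cond> : <params> <term> <decls>: add FIRST(<term> <decls>) = { 'do', 'while', := }.
In <decls> : <params> :=: add FIRST(:=) = { := }.
Union: FOLLOW(<params>) = { 'do', 'while', := }.

{ 'do', 'while', := }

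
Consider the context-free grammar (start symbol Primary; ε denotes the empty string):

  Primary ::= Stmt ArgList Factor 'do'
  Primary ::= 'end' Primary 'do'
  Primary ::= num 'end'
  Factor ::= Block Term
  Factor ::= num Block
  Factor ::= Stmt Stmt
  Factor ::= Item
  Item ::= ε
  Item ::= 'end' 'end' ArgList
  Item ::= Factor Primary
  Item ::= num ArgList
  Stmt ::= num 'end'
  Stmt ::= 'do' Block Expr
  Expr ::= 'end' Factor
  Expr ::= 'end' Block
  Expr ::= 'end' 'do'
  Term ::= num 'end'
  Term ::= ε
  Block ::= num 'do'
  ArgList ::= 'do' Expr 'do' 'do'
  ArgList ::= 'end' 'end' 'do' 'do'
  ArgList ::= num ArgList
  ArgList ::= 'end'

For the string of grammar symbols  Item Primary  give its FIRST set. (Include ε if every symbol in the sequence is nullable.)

Add FIRST(Item)\{ε} = { 'do', 'end', num }; Item is nullable, continue.
Add FIRST(Primary) = { 'do', 'end', num }; Primary is not nullable, stop.

{ 'do', 'end', num }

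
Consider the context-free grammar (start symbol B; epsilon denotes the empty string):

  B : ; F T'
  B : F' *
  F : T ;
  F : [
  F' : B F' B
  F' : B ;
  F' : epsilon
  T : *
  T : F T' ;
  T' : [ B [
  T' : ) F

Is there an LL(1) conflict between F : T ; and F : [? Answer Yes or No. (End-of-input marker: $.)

FIRST(T ;) = { *, [ } and FIRST([) = { [ }.
Both contain [, so the two alternatives are not disjoint — LL(1) conflict.

Yes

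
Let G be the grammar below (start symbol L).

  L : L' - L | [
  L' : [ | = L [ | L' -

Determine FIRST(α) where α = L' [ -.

Add FIRST(L') = { =, [ }; L' is not nullable, stop.

{ =, [ }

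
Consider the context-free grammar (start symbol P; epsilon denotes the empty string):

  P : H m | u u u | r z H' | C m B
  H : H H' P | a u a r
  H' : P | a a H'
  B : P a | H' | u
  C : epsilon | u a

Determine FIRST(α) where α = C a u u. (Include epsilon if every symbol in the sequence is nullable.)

Add FIRST(C)\{epsilon} = { u }; C is nullable, continue.
a is a terminal; add {a} and stop.

{ a, u }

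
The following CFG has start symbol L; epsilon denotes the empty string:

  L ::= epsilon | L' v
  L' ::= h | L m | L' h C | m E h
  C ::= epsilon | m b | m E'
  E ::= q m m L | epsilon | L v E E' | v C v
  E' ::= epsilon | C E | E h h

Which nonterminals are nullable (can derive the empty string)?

Directly nullable (have an epsilon-production): L, C, E, E'.
No other nonterminal has a production whose RHS symbols are all nullable.

{ C, E, E', L }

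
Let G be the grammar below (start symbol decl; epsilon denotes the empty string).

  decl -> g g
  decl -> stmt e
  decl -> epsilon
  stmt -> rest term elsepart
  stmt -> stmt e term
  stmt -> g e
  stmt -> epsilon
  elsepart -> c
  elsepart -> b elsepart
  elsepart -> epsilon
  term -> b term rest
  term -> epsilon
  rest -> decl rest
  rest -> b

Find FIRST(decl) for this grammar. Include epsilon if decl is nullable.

decl -> g g contributes {g}.
From decl -> stmt e: stmt nullable, take FIRST(stmt) ∪ {e} = { b, e, g }.
decl -> epsilon contributes epsilon.
Union: FIRST(decl) = { b, e, g, epsilon }.

{ b, e, g, epsilon }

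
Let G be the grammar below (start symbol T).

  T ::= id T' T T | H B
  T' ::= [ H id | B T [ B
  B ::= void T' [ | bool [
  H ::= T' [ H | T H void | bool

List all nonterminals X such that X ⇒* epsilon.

No nonterminal has an empty production or an RHS whose symbols are all nullable.

{ } (none)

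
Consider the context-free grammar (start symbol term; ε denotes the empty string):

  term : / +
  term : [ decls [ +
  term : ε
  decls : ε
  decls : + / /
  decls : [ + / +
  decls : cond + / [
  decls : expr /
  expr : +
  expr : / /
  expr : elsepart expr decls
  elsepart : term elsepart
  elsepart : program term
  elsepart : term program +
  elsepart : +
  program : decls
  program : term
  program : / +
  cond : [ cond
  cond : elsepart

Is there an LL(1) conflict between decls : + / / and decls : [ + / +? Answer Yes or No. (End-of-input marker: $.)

FIRST(+ / /) = { + } and FIRST([ + / +) = { [ }.
The FIRST sets are disjoint and neither alternative is nullable — no conflict.

No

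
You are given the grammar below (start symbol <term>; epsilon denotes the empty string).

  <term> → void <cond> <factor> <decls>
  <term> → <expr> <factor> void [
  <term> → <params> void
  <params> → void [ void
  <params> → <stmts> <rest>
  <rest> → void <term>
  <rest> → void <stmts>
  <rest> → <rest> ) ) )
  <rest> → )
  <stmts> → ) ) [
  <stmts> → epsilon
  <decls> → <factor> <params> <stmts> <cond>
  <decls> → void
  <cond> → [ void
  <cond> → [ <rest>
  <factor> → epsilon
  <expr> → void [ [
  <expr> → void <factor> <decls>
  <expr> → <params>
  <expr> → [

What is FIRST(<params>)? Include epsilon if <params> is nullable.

<params> → void [ void contributes {void}.
From <params> → <stmts> <rest>: <stmts> nullable, take FIRST(<stmts>) ∪ FIRST(<rest>) = { ), void }.
Union: FIRST(<params>) = { ), void }.

{ ), void }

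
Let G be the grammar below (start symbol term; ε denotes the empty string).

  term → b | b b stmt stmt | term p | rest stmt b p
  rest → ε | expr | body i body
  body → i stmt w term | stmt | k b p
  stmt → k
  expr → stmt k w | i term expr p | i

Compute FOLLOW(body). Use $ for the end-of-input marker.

{ i, k }

In rest → body i body: add FIRST(i body) = { i }.
In rest → body i body: body is at the end, add FOLLOW(rest) = { k }.
Union: FOLLOW(body) = { i, k }.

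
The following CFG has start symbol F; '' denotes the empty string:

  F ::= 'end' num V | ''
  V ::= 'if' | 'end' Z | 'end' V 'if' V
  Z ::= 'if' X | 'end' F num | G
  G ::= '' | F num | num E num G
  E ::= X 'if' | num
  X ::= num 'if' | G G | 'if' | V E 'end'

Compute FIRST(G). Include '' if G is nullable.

{ 'end', num, '' }

G ::= '' contributes ''.
From G ::= F num: F nullable, take FIRST(F) ∪ {num} = { 'end', num }.
G ::= num E num G contributes {num}.
Union: FIRST(G) = { 'end', num, '' }.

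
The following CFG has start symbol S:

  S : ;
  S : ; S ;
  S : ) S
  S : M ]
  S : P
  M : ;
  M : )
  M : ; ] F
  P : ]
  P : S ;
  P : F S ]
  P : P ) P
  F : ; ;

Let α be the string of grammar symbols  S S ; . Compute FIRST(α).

{ ), ;, ] }

Add FIRST(S) = { ), ;, ] }; S is not nullable, stop.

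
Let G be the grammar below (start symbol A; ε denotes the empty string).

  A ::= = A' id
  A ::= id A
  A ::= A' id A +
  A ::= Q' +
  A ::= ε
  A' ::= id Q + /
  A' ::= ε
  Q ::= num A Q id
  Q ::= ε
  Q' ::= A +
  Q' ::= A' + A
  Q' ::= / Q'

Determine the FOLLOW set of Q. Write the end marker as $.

{ +, id }

In A' ::= id Q + /: add FIRST(+ /) = { + }.
In Q ::= num A Q id: add FIRST(id) = { id }.
Union: FOLLOW(Q) = { +, id }.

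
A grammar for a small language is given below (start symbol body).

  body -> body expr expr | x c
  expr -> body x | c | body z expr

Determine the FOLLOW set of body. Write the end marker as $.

body is the start symbol, so $ ∈ FOLLOW(body).
In body -> body expr expr: add FIRST(expr expr) = { c, x }.
In expr -> body x: add FIRST(x) = { x }.
In expr -> body z expr: add FIRST(z expr) = { z }.
Union: FOLLOW(body) = { $, c, x, z }.

{ $, c, x, z }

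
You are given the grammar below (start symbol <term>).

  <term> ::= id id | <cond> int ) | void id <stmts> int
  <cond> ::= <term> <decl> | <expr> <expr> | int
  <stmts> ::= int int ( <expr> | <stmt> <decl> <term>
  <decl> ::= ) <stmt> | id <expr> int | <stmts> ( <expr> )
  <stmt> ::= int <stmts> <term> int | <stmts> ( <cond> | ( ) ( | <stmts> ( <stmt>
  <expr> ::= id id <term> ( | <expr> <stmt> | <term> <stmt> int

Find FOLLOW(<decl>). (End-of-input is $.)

In <cond> ::= <term> <decl>: <decl> is at the end, add FOLLOW(<cond>) = { (, ), id, int, void }.
In <stmts> ::= <stmt> <decl> <term>: add FIRST(<term>) = { id, int, void }.
Union: FOLLOW(<decl>) = { (, ), id, int, void }.

{ (, ), id, int, void }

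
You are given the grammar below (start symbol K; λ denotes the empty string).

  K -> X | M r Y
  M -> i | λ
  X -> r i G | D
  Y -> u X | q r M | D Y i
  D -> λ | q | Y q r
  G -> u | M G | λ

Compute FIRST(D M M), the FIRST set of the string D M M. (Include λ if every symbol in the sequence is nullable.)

Add FIRST(D)\{λ} = { q, u }; D is nullable, continue.
Add FIRST(M)\{λ} = { i }; M is nullable, continue.
Add FIRST(M)\{λ} = { i }; M is nullable, continue.
Every symbol is nullable, so include λ.

{ i, q, u, λ }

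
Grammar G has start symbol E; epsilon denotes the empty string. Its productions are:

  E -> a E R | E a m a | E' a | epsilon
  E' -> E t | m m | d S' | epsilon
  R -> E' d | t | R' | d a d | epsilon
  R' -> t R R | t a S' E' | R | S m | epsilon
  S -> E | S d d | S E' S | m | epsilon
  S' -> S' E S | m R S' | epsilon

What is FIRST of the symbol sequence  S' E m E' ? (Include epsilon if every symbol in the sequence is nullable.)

{ a, d, m, t }

Add FIRST(S')\{epsilon} = { a, d, m, t }; S' is nullable, continue.
Add FIRST(E)\{epsilon} = { a, d, m, t }; E is nullable, continue.
m is a terminal; add {m} and stop.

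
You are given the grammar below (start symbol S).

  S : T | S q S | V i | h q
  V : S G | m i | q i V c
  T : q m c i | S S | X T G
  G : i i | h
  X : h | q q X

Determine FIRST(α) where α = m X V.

m is a terminal; add {m} and stop.

{ m }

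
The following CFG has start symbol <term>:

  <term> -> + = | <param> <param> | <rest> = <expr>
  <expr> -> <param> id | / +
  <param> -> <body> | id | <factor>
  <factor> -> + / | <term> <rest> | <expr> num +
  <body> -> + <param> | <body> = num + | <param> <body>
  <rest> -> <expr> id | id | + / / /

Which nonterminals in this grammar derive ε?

No nonterminal has an empty production or an RHS whose symbols are all nullable.

{ } (none)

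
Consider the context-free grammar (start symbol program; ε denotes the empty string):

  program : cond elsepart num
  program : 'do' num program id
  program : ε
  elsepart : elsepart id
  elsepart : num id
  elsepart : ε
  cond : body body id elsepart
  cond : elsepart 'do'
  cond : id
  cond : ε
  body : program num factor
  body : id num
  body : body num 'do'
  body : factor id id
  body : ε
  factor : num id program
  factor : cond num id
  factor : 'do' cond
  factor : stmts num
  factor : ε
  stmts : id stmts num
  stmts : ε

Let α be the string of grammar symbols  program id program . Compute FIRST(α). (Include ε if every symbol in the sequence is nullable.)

Add FIRST(program)\{ε} = { 'do', id, num }; program is nullable, continue.
id is a terminal; add {id} and stop.

{ 'do', id, num }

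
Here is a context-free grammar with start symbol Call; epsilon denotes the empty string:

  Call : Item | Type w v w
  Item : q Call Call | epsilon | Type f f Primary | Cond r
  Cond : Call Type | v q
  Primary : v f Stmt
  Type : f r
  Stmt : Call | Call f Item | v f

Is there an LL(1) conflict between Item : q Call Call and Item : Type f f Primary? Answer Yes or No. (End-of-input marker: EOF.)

FIRST(q Call Call) = { q } and FIRST(Type f f Primary) = { f }.
The FIRST sets are disjoint and neither alternative is nullable — no conflict.

No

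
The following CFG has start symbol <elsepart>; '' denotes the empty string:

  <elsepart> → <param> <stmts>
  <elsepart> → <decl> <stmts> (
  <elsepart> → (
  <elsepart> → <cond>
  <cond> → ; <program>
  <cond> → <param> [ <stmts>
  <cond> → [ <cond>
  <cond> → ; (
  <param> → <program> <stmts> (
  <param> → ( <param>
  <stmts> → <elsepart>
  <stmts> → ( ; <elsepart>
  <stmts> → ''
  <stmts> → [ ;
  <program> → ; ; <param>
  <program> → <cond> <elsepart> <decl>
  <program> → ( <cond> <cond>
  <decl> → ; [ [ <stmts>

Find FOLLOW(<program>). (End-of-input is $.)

In <cond> → ; <program>: <program> is at the end, add FOLLOW(<cond>) = { $, (, ;, [ }.
In <param> → <program> <stmts> (: add FIRST(<stmts> () = { (, ;, [ }.
Union: FOLLOW(<program>) = { $, (, ;, [ }.

{ $, (, ;, [ }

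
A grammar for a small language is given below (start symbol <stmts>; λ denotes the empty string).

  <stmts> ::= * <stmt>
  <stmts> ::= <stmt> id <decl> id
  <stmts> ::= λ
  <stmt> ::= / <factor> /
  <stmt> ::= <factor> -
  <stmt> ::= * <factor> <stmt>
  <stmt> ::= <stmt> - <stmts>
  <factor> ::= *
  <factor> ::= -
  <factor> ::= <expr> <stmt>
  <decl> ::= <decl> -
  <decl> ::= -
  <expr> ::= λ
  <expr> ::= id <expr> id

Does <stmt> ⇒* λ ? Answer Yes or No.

Nullable nonterminals: <expr>, <stmts>.
No production of <stmt> has an RHS whose symbols are all nullable, so <stmt> is not nullable.

No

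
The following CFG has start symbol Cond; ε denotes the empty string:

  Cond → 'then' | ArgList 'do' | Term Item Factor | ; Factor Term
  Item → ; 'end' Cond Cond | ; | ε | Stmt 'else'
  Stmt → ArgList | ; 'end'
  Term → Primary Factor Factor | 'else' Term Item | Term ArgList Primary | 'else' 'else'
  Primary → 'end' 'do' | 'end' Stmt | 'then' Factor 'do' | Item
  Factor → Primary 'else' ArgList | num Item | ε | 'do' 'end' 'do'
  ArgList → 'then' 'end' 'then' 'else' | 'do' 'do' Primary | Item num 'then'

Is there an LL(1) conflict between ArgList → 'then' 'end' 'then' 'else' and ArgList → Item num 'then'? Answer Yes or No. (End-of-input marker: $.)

Yes

FIRST('then' 'end' 'then' 'else') = { 'then' } and FIRST(Item num 'then') = { 'do', 'then', ;, num }.
Both contain 'then', so the two alternatives are not disjoint — LL(1) conflict.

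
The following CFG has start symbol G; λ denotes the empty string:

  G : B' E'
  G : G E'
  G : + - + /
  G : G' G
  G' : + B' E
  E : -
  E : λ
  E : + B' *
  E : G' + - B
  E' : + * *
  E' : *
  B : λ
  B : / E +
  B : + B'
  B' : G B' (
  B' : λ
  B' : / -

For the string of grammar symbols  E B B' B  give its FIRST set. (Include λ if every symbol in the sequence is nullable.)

{ *, +, -, /, λ }

Add FIRST(E)\{λ} = { +, - }; E is nullable, continue.
Add FIRST(B)\{λ} = { +, / }; B is nullable, continue.
Add FIRST(B')\{λ} = { *, +, / }; B' is nullable, continue.
Add FIRST(B)\{λ} = { +, / }; B is nullable, continue.
Every symbol is nullable, so include λ.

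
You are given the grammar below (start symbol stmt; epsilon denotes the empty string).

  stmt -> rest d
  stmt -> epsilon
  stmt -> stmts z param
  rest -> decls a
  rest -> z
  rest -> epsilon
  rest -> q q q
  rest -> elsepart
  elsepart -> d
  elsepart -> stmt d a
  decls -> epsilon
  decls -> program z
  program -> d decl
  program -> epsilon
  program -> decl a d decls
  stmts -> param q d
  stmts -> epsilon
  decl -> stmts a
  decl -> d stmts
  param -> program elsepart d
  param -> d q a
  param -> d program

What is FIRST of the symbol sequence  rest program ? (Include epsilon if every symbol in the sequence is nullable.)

{ a, d, q, z, epsilon }

Add FIRST(rest)\{epsilon} = { a, d, q, z }; rest is nullable, continue.
Add FIRST(program)\{epsilon} = { a, d, q, z }; program is nullable, continue.
Every symbol is nullable, so include epsilon.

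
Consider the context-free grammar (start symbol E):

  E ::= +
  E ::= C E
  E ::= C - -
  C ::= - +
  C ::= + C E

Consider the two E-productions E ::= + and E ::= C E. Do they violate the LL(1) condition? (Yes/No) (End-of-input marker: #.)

FIRST(+) = { + } and FIRST(C E) = { +, - }.
Both contain +, so the two alternatives are not disjoint — LL(1) conflict.

Yes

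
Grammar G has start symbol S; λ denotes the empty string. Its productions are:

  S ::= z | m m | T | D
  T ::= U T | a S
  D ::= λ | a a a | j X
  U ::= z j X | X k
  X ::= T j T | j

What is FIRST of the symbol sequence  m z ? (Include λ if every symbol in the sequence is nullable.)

m is a terminal; add {m} and stop.

{ m }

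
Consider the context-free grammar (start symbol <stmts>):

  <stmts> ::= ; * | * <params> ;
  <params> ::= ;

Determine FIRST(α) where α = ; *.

; is a terminal; add {;} and stop.

{ ; }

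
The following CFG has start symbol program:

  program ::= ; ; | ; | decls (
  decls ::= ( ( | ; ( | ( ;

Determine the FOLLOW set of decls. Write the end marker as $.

In program ::= decls (: add FIRST(() = { ( }.
Union: FOLLOW(decls) = { ( }.

{ ( }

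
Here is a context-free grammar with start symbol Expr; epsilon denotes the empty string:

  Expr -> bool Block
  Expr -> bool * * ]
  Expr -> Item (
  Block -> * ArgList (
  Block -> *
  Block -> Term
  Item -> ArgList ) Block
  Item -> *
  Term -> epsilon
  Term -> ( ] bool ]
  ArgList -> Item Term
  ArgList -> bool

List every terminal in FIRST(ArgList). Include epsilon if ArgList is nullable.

{ *, bool }

From ArgList -> Item Term: add FIRST(Item) = { *, bool }.
ArgList -> bool contributes {bool}.
Union: FIRST(ArgList) = { *, bool }.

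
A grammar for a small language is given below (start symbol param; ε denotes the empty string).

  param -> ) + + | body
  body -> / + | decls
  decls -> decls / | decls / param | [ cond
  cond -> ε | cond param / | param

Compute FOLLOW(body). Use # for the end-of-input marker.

In param -> body: body is at the end, add FOLLOW(param) = { #, ), /, [ }.
Union: FOLLOW(body) = { #, ), /, [ }.

{ #, ), /, [ }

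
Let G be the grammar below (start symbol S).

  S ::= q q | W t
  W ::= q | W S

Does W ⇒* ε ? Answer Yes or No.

No nonterminal in this grammar is nullable.
No production of W has an RHS whose symbols are all nullable, so W is not nullable.

No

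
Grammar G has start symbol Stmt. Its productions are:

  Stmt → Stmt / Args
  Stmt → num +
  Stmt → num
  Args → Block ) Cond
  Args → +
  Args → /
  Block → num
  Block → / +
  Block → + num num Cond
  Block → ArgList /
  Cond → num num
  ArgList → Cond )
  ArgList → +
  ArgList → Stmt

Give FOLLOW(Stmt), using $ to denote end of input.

{ $, / }

Stmt is the start symbol, so $ ∈ FOLLOW(Stmt).
In Stmt → Stmt / Args: add FIRST(/ Args) = { / }.
In ArgList → Stmt: Stmt is at the end, add FOLLOW(ArgList) = { / }.
Union: FOLLOW(Stmt) = { $, / }.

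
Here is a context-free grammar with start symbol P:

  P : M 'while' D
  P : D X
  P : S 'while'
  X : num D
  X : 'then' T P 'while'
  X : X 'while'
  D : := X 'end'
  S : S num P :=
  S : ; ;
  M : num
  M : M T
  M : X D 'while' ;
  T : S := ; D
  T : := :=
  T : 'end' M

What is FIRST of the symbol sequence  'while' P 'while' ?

{ 'while' }

'while' is a terminal; add {'while'} and stop.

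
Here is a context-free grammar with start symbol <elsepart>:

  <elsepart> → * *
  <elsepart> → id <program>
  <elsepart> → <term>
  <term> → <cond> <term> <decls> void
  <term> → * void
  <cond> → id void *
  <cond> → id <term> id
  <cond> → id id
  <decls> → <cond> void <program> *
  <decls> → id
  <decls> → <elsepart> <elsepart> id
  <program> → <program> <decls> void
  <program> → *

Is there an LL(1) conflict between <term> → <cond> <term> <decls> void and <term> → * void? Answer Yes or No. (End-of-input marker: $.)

FIRST(<cond> <term> <decls> void) = { id } and FIRST(* void) = { * }.
The FIRST sets are disjoint and neither alternative is nullable — no conflict.

No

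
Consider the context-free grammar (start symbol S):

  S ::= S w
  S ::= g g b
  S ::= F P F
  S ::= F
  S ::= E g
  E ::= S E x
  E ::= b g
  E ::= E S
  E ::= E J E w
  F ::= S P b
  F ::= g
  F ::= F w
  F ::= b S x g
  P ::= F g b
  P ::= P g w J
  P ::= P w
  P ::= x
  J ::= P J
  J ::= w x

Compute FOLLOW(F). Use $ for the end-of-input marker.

In S ::= F P F: add FIRST(P F) = { b, g, x }.
In S ::= F P F: F is at the end, add FOLLOW(S) = { $, b, g, w, x }.
In S ::= F: F is at the end, add FOLLOW(S) = { $, b, g, w, x }.
In F ::= F w: add FIRST(w) = { w }.
In P ::= F g b: add FIRST(g b) = { g }.
Union: FOLLOW(F) = { $, b, g, w, x }.

{ $, b, g, w, x }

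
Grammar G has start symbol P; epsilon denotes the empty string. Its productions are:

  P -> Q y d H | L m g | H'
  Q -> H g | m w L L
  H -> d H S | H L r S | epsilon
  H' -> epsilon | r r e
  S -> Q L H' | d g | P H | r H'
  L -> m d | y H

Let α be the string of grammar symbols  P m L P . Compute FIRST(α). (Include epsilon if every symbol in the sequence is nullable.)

{ d, g, m, r, y }

Add FIRST(P)\{epsilon} = { d, g, m, r, y }; P is nullable, continue.
m is a terminal; add {m} and stop.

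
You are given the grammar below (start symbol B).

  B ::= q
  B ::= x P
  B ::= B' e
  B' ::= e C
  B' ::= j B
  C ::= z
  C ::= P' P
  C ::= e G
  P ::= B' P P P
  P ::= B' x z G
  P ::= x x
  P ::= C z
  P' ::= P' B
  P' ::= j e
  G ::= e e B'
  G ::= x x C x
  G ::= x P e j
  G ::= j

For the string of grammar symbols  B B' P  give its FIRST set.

Add FIRST(B) = { e, j, q, x }; B is not nullable, stop.

{ e, j, q, x }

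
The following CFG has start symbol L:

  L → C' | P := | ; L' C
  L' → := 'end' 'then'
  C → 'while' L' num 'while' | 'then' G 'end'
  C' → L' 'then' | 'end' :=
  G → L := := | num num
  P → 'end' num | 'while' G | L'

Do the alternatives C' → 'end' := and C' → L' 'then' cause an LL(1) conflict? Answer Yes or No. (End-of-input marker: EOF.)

FIRST('end' :=) = { 'end' } and FIRST(L' 'then') = { := }.
The FIRST sets are disjoint and neither alternative is nullable — no conflict.

No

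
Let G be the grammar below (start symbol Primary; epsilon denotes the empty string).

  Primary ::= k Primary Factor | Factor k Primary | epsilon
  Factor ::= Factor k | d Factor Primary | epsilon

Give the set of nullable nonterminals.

{ Factor, Primary }

Directly nullable (have an epsilon-production): Primary, Factor.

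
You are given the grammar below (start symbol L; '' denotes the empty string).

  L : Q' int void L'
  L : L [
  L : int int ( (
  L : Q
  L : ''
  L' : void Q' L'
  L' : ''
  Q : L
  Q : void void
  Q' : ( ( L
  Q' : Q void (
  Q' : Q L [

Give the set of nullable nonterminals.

{ L, L', Q }

Directly nullable (have an ''-production): L, L'.
Q : L with every symbol nullable, so Q is nullable.
No other nonterminal has a production whose RHS symbols are all nullable.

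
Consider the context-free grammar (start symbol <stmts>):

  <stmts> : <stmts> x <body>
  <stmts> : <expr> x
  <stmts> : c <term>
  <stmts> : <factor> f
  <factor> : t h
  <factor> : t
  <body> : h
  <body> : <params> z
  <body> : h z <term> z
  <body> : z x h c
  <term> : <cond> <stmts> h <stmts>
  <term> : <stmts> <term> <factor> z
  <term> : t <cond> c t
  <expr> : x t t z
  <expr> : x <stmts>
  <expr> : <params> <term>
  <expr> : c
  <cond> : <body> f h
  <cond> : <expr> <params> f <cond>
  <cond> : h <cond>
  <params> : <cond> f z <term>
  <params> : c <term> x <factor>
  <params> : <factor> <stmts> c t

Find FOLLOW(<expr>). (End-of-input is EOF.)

{ c, h, t, x, z }

In <stmts> : <expr> x: add FIRST(x) = { x }.
In <cond> : <expr> <params> f <cond>: add FIRST(<params> f <cond>) = { c, h, t, x, z }.
Union: FOLLOW(<expr>) = { c, h, t, x, z }.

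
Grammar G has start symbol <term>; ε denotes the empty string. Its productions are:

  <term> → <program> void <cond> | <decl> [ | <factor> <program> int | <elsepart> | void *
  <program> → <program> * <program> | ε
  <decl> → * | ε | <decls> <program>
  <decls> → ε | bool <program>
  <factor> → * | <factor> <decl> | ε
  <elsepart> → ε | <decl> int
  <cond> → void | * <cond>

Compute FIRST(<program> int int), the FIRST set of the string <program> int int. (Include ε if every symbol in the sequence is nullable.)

Add FIRST(<program>)\{ε} = { * }; <program> is nullable, continue.
int is a terminal; add {int} and stop.

{ *, int }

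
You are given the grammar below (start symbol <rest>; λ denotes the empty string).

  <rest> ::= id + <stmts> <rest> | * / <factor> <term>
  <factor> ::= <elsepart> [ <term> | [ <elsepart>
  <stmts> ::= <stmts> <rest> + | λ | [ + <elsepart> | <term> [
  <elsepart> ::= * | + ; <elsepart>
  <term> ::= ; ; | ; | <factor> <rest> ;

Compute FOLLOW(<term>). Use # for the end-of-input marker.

In <rest> ::= * / <factor> <term>: <term> is at the end, add FOLLOW(<rest>) = { #, +, ; }.
In <factor> ::= <elsepart> [ <term>: <term> is at the end, add FOLLOW(<factor>) = { *, +, ;, [, id }.
In <stmts> ::= <term> [: add FIRST([) = { [ }.
Union: FOLLOW(<term>) = { #, *, +, ;, [, id }.

{ #, *, +, ;, [, id }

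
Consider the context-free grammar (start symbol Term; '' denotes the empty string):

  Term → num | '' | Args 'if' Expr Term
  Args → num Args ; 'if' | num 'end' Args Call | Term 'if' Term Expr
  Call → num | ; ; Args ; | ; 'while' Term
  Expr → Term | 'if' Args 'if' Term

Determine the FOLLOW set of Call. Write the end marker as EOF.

{ 'if', ;, num }

In Args → num 'end' Args Call: Call is at the end, add FOLLOW(Args) = { 'if', ;, num }.
Union: FOLLOW(Call) = { 'if', ;, num }.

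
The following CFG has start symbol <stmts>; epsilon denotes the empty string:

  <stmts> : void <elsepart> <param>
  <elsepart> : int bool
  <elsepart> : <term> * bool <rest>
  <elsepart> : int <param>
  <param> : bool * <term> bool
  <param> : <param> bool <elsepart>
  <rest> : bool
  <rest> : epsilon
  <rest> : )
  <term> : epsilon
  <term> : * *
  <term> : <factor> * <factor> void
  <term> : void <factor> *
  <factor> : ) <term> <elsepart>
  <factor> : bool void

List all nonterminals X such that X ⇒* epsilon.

Directly nullable (have an epsilon-production): <rest>, <term>.
No other nonterminal has a production whose RHS symbols are all nullable.

{ <rest>, <term> }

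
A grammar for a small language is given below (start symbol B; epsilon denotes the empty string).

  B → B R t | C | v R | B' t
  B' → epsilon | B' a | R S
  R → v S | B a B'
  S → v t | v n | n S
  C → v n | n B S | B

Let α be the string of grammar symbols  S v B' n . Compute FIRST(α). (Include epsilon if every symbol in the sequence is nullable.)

{ n, v }

Add FIRST(S) = { n, v }; S is not nullable, stop.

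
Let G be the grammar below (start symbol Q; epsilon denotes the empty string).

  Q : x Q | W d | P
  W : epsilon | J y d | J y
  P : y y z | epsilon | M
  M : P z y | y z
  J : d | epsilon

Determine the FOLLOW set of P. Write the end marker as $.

{ $, z }

In Q : P: P is at the end, add FOLLOW(Q) = { $ }.
In M : P z y: add FIRST(z y) = { z }.
Union: FOLLOW(P) = { $, z }.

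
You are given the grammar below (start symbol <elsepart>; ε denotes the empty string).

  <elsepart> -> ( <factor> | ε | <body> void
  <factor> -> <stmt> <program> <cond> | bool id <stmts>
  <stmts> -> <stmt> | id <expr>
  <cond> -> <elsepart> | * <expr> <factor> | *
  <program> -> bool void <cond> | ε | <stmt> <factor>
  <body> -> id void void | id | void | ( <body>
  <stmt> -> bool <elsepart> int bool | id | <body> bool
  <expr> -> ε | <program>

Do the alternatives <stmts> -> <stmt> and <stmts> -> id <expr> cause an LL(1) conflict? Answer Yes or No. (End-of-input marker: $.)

Yes

FIRST(<stmt>) = { (, bool, id, void } and FIRST(id <expr>) = { id }.
Both contain id, so the two alternatives are not disjoint — LL(1) conflict.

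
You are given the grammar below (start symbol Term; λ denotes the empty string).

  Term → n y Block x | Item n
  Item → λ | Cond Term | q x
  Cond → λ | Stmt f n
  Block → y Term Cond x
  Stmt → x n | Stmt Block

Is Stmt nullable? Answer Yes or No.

No

Nullable nonterminals: Cond, Item.
No production of Stmt has an RHS whose symbols are all nullable, so Stmt is not nullable.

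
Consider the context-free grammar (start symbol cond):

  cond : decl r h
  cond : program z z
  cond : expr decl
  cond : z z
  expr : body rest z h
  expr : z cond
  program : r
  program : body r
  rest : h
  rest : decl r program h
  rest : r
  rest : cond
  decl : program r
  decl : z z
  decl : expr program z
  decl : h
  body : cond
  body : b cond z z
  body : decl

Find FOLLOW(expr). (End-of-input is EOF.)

In cond : expr decl: add FIRST(decl) = { b, h, r, z }.
In decl : expr program z: add FIRST(program z) = { b, h, r, z }.
Union: FOLLOW(expr) = { b, h, r, z }.

{ b, h, r, z }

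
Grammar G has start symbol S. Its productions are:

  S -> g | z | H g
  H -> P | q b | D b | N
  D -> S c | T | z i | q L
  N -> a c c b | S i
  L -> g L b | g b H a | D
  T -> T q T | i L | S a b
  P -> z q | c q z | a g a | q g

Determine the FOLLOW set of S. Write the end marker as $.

S is the start symbol, so $ ∈ FOLLOW(S).
In D -> S c: add FIRST(c) = { c }.
In N -> S i: add FIRST(i) = { i }.
In T -> S a b: add FIRST(a b) = { a }.
Union: FOLLOW(S) = { $, a, c, i }.

{ $, a, c, i }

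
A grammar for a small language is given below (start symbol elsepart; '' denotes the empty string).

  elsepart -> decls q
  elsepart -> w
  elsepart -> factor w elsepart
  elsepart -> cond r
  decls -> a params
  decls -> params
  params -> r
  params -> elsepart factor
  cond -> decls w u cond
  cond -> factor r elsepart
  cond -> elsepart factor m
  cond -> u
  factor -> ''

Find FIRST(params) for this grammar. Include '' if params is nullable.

params -> r contributes {r}.
From params -> elsepart factor: add FIRST(elsepart) = { a, r, u, w }.
Union: FIRST(params) = { a, r, u, w }.

{ a, r, u, w }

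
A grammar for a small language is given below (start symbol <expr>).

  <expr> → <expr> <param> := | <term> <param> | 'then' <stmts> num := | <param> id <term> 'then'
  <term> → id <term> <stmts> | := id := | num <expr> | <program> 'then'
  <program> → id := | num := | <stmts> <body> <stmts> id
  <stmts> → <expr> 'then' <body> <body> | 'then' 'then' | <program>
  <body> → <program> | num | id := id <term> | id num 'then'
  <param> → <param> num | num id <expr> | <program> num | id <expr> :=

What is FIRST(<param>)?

From <param> → <param> num: add FIRST(<param>) = { 'then', :=, id, num }.
<param> → num id <expr> contributes {num}.
From <param> → <program> num: add FIRST(<program>) = { 'then', :=, id, num }.
<param> → id <expr> := contributes {id}.
Union: FIRST(<param>) = { 'then', :=, id, num }.

{ 'then', :=, id, num }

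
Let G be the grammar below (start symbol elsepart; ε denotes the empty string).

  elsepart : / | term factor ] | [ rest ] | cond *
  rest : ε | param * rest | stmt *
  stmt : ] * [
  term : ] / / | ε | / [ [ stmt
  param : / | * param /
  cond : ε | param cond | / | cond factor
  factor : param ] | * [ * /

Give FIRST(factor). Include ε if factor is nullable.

{ *, / }

From factor : param ]: add FIRST(param) = { *, / }.
factor : * [ * / contributes {*}.
Union: FIRST(factor) = { *, / }.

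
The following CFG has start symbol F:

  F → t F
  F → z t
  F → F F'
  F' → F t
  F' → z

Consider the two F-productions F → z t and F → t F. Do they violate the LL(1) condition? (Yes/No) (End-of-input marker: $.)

FIRST(z t) = { z } and FIRST(t F) = { t }.
The FIRST sets are disjoint and neither alternative is nullable — no conflict.

No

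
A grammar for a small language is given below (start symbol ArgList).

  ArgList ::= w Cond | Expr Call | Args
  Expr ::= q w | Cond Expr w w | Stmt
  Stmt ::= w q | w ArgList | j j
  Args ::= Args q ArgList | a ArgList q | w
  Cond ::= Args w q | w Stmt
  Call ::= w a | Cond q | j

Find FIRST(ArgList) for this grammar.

ArgList ::= w Cond contributes {w}.
From ArgList ::= Expr Call: add FIRST(Expr) = { a, j, q, w }.
From ArgList ::= Args: add FIRST(Args) = { a, w }.
Union: FIRST(ArgList) = { a, j, q, w }.

{ a, j, q, w }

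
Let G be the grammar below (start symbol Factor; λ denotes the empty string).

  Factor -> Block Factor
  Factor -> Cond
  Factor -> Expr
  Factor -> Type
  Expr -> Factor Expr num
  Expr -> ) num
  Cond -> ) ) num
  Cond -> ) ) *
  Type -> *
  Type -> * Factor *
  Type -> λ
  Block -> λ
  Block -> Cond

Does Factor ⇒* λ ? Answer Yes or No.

Yes

Factor -> Block Factor and each of Block, Factor is nullable, so Factor ⇒* λ.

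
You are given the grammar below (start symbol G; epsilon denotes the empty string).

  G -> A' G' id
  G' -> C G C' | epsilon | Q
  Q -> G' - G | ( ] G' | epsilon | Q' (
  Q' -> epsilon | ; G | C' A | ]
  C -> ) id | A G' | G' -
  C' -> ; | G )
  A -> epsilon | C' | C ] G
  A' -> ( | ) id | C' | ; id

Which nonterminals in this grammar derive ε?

Directly nullable (have an epsilon-production): G', Q, Q', A.
C -> A G' with every symbol nullable, so C is nullable.
No other nonterminal has a production whose RHS symbols are all nullable.

{ A, C, G', Q, Q' }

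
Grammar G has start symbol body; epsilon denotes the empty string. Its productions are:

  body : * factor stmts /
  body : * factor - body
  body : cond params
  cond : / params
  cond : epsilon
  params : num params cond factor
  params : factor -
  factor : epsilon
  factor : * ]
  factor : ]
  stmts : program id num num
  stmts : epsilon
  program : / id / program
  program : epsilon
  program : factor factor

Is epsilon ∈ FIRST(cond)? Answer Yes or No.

Yes

cond has an epsilon-production, so cond ⇒ epsilon.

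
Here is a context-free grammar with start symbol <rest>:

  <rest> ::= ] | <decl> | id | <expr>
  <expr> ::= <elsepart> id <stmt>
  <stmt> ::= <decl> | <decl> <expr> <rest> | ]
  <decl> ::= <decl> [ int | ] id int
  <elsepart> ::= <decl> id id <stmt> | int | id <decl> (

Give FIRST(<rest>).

{ ], id, int }

<rest> ::= ] contributes {]}.
From <rest> ::= <decl>: add FIRST(<decl>) = { ] }.
<rest> ::= id contributes {id}.
From <rest> ::= <expr>: add FIRST(<expr>) = { ], id, int }.
Union: FIRST(<rest>) = { ], id, int }.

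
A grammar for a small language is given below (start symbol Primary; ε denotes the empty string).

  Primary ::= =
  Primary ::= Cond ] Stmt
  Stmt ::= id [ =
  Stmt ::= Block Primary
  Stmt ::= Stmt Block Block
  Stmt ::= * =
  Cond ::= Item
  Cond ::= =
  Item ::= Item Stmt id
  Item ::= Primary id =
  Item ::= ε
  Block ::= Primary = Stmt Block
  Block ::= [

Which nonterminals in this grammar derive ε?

Directly nullable (have an ε-production): Item.
Cond ::= Item with every symbol nullable, so Cond is nullable.
No other nonterminal has a production whose RHS symbols are all nullable.

{ Cond, Item }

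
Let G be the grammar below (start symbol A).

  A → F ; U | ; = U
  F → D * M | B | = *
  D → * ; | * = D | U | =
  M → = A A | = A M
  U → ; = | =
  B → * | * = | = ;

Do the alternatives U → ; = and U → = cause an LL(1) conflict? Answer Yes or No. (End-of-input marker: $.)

No

FIRST(; =) = { ; } and FIRST(=) = { = }.
The FIRST sets are disjoint and neither alternative is nullable — no conflict.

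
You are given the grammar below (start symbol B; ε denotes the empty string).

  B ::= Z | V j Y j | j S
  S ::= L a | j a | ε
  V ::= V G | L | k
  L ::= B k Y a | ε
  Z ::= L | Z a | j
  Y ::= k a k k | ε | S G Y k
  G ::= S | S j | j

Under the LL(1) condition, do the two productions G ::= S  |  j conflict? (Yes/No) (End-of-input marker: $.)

Yes

FIRST(S) = { a, j, k, ε } and FIRST(j) = { j }.
Both contain j, so the two alternatives are not disjoint — LL(1) conflict.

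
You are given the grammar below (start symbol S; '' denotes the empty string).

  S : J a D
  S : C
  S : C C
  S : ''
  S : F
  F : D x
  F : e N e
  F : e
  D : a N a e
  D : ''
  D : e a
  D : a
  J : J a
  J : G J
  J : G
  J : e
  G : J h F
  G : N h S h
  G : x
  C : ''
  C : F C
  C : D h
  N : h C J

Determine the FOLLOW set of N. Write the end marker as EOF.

In F : e N e: add FIRST(e) = { e }.
In D : a N a e: add FIRST(a e) = { a }.
In G : N h S h: add FIRST(h S h) = { h }.
Union: FOLLOW(N) = { a, e, h }.

{ a, e, h }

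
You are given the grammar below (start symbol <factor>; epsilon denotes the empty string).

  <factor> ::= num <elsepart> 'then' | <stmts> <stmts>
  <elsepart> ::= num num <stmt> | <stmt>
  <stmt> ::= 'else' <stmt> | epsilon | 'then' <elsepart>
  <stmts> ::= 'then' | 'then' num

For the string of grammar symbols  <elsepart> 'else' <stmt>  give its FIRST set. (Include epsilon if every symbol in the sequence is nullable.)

{ 'else', 'then', num }

Add FIRST(<elsepart>)\{epsilon} = { 'else', 'then', num }; <elsepart> is nullable, continue.
'else' is a terminal; add {'else'} and stop.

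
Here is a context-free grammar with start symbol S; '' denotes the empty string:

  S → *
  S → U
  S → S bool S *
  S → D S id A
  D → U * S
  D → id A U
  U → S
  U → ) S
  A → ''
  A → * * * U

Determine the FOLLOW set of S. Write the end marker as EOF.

{ EOF, ), *, bool, id }

S is the start symbol, so EOF ∈ FOLLOW(S).
In S → S bool S *: add FIRST(bool S *) = { bool }.
In S → S bool S *: add FIRST(*) = { * }.
In S → D S id A: add FIRST(id A) = { id }.
In D → U * S: S is at the end, add FOLLOW(D) = { ), *, id }.
In U → S: S is at the end, add FOLLOW(U) = { EOF, ), *, bool, id }.
In U → ) S: S is at the end, add FOLLOW(U) = { EOF, ), *, bool, id }.
Union: FOLLOW(S) = { EOF, ), *, bool, id }.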